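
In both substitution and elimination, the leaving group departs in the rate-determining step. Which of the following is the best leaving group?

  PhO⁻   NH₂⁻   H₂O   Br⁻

The more stable X⁻ (or X) is on its own — i.e. the weaker a base it is — the better a leaving group it makes.
Br⁻: pKₐ(HBr) ≈ -9
H₂O: pKₐ(H₃O⁺) ≈ -1.7
PhO⁻: pKₐ(C₆H₅OH (phenol)) ≈ 10
NH₂⁻: pKₐ(NH₃) ≈ 38

Br⁻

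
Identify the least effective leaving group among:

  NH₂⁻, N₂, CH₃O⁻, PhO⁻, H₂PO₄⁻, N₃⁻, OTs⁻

A good leaving group is a weak base: the lower the pKₐ of its conjugate acid, the more readily it departs.
N₂: no meaningful conjugate acid; N₂ departs as an exceptionally stable neutral molecule
OTs⁻: pKₐ(p-CH₃C₆H₄SO₃H (TsOH)) ≈ -2.8
H₂PO₄⁻: pKₐ(H₃PO₄) ≈ 2.1
N₃⁻: pKₐ(HN₃) ≈ 4.7
PhO⁻: pKₐ(C₆H₅OH (phenol)) ≈ 10
CH₃O⁻: pKₐ(CH₃OH) ≈ 15.5
NH₂⁻: pKₐ(NH₃) ≈ 38

NH₂⁻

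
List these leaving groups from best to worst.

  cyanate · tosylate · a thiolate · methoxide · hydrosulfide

tosylate > cyanate > hydrosulfide > a thiolate > methoxide

A good leaving group is a weak base: the lower the pKₐ of its conjugate acid, the more readily it departs.
tosylate: pKₐ(p-CH₃C₆H₄SO₃H (TsOH)) ≈ -2.8 — resonance-delocalised arenesulfonate
cyanate: pKₐ(HOCN) ≈ 3.5 — resonance between N and O
hydrosulfide: pKₐ(H₂S) ≈ 7 — larger and more polarisable than the oxygen analogue
a thiolate: pKₐ(RSH (a thiol)) ≈ 10.5 — moderately basic; rarely leaves without activation
methoxide: pKₐ(CH₃OH) ≈ 15.5 — strong base; alkoxides do not leave unassisted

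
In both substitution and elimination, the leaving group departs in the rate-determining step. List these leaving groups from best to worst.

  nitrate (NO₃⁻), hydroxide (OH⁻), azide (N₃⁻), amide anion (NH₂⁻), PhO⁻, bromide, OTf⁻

Rank by basicity of the departing species: weakest base leaves most easily.
OTf⁻: pKₐ(CF₃SO₃H (triflic acid)) ≈ -14
bromide: pKₐ(HBr) ≈ -9 — weak base; good leaving group
nitrate (NO₃⁻): pKₐ(HNO₃) ≈ -1.3 — resonance-delocalised over three oxygens
azide (N₃⁻): pKₐ(HN₃) ≈ 4.7 — linear, resonance-stabilised
PhO⁻: pKₐ(C₆H₅OH (phenol)) ≈ 10
hydroxide (OH⁻): pKₐ(H₂O) ≈ 15.7 — strong base; essentially never leaves without prior activation
amide anion (NH₂⁻): pKₐ(NH₃) ≈ 38 — extremely strong base; never a leaving group

OTf⁻ > bromide > nitrate (NO₃⁻) > azide (N₃⁻) > PhO⁻ > hydroxide (OH⁻) > amide anion (NH₂⁻)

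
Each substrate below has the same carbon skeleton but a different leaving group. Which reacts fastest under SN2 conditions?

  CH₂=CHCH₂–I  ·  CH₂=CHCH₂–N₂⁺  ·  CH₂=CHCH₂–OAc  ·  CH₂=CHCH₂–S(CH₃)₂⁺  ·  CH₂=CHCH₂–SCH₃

CH₂=CHCH₂–N₂⁺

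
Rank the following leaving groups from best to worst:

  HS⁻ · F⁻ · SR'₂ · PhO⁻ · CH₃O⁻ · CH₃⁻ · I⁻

I⁻ > SR'₂ > F⁻ > HS⁻ > PhO⁻ > CH₃O⁻ > CH₃⁻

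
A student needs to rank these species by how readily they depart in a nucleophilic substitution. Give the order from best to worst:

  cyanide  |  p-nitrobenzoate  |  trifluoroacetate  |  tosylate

tosylate: pKₐ(p-CH₃C₆H₄SO₃H (TsOH)) ≈ -2.8
trifluoroacetate: pKₐ(CF₃COOH) ≈ 0.2
p-nitrobenzoate: pKₐ(p-nitrobenzoic acid) ≈ 3.4
cyanide: pKₐ(HCN) ≈ 9.2

tosylate > trifluoroacetate > p-nitrobenzoate > cyanide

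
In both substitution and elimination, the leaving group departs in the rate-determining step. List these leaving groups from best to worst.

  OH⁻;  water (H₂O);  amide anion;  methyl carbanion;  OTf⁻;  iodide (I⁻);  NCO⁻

OTf⁻ > iodide (I⁻) > water (H₂O) > NCO⁻ > OH⁻ > amide anion > methyl carbanion

A good leaving group is a weak base: the lower the pKₐ of its conjugate acid, the more readily it departs.
OTf⁻: pKₐ(CF₃SO₃H (triflic acid)) ≈ -14
iodide (I⁻): pKₐ(HI) ≈ -10
water (H₂O): pKₐ(H₃O⁺) ≈ -1.7
NCO⁻: pKₐ(HOCN) ≈ 3.5
OH⁻: pKₐ(H₂O) ≈ 15.7
amide anion: pKₐ(NH₃) ≈ 38
methyl carbanion: pKₐ(CH₄) ≈ 48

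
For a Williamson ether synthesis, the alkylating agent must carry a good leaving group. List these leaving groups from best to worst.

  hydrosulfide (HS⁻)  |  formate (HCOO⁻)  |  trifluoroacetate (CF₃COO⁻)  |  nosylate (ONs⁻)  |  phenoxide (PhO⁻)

nosylate (ONs⁻): pKₐ(p-O₂NC₆H₄SO₃H) ≈ -3.5
trifluoroacetate (CF₃COO⁻): pKₐ(CF₃COOH) ≈ 0.2
formate (HCOO⁻): pKₐ(HCOOH) ≈ 3.8
hydrosulfide (HS⁻): pKₐ(H₂S) ≈ 7
phenoxide (PhO⁻): pKₐ(C₆H₅OH (phenol)) ≈ 10

nosylate (ONs⁻) > trifluoroacetate (CF₃COO⁻) > formate (HCOO⁻) > hydrosulfide (HS⁻) > phenoxide (PhO⁻)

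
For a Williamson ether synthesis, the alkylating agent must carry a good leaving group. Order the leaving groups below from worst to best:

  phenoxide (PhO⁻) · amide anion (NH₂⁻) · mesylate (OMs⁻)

mesylate (OMs⁻): pKₐ(CH₃SO₃H (MsOH)) ≈ -1.9 — resonance-delocalised alkanesulfonate
phenoxide (PhO⁻): pKₐ(C₆H₅OH (phenol)) ≈ 10 — resonance into the ring helps, but still a poor LG
amide anion (NH₂⁻): pKₐ(NH₃) ≈ 38
Reversing gives the worst-to-best order requested.

amide anion (NH₂⁻) < phenoxide (PhO⁻) < mesylate (OMs⁻)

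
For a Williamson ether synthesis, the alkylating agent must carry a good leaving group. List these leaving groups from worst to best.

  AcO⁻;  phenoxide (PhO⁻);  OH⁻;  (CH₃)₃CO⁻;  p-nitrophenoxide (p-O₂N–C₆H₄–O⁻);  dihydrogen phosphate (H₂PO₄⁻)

dihydrogen phosphate (H₂PO₄⁻): pKₐ(H₃PO₄) ≈ 2.1 — moderate base; biological leaving group after further activation
AcO⁻: pKₐ(CH₃COOH) ≈ 4.8 — resonance-stabilised but still a weak base
p-nitrophenoxide (p-O₂N–C₆H₄–O⁻): pKₐ(p-nitrophenol) ≈ 7.2 — nitro group delocalises the charge; the classic chromogenic LG
phenoxide (PhO⁻): pKₐ(C₆H₅OH (phenol)) ≈ 10 — resonance into the ring helps, but still a poor LG
OH⁻: pKₐ(H₂O) ≈ 15.7
(CH₃)₃CO⁻: pKₐ(t-BuOH) ≈ 18 — bulky, strongly basic alkoxide
Reversing gives the worst-to-best order requested.

(CH₃)₃CO⁻ < OH⁻ < phenoxide (PhO⁻) < p-nitrophenoxide (p-O₂N–C₆H₄–O⁻) < AcO⁻ < dihydrogen phosphate (H₂PO₄⁻)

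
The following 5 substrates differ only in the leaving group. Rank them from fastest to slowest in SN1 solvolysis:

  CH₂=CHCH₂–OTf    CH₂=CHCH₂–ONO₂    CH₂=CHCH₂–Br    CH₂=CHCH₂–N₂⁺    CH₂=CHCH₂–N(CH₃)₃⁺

CH₂=CHCH₂–N₂⁺ > CH₂=CHCH₂–OTf > CH₂=CHCH₂–Br > CH₂=CHCH₂–ONO₂ > CH₂=CHCH₂–N(CH₃)₃⁺

The skeletons are identical, so relative rate is governed entirely by leaving-group ability.
Rank by basicity of the departing species: weakest base leaves most easily.
CH₂=CHCH₂–N₂⁺ loses N₂: no meaningful conjugate acid; N₂ departs as an exceptionally stable neutral molecule
CH₂=CHCH₂–OTf loses OTf⁻: pKₐ(CF₃SO₃H (triflic acid)) ≈ -14
CH₂=CHCH₂–Br loses Br⁻: pKₐ(HBr) ≈ -9
CH₂=CHCH₂–ONO₂ loses NO₃⁻: pKₐ(HNO₃) ≈ -1.3
CH₂=CHCH₂–N(CH₃)₃⁺ loses NR'₃: pKₐ(R'₃NH⁺) ≈ 10.7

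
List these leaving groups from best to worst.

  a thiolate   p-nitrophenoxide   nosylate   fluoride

nosylate: pKₐ(p-O₂NC₆H₄SO₃H) ≈ -3.5 — p-nitro group further stabilises the sulfonate
fluoride: pKₐ(HF) ≈ 3.2
p-nitrophenoxide: pKₐ(p-nitrophenol) ≈ 7.2 — nitro group delocalises the charge; the classic chromogenic LG
a thiolate: pKₐ(RSH (a thiol)) ≈ 10.5

nosylate > fluoride > p-nitrophenoxide > a thiolate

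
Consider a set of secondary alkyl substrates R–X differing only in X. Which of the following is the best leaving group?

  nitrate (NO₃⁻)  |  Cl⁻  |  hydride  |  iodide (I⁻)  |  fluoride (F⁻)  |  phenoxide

iodide (I⁻): pKₐ(HI) ≈ -10
Cl⁻: pKₐ(HCl) ≈ -7
nitrate (NO₃⁻): pKₐ(HNO₃) ≈ -1.3
fluoride (F⁻): pKₐ(HF) ≈ 3.2
phenoxide: pKₐ(C₆H₅OH (phenol)) ≈ 10
hydride: pKₐ(H₂) ≈ 36

iodide (I⁻)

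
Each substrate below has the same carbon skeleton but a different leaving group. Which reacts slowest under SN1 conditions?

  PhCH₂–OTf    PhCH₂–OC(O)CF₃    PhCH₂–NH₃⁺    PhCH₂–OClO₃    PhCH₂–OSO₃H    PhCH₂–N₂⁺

Same R in every case — rank the leaving groups.
Leaving-group ability tracks the stability of the departed species; conjugate-acid pKₐ is the usual yardstick (lower pKₐ → better LG).
PhCH₂–N₂⁺ loses N₂: no meaningful conjugate acid; N₂ departs as an exceptionally stable neutral molecule
PhCH₂–OTf loses OTf⁻: pKₐ(CF₃SO₃H (triflic acid)) ≈ -14
PhCH₂–OClO₃ loses ClO₄⁻: pKₐ(HClO₄) ≈ -10
PhCH₂–OSO₃H loses HSO₄⁻: pKₐ(H₂SO₄) ≈ -3
PhCH₂–OC(O)CF₃ loses CF₃COO⁻: pKₐ(CF₃COOH) ≈ 0.2
PhCH₂–NH₃⁺ loses NH₃: pKₐ(NH₄⁺) ≈ 9.2

PhCH₂–NH₃⁺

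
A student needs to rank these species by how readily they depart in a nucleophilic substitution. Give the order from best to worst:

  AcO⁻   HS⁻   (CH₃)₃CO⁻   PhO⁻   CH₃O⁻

AcO⁻ > HS⁻ > PhO⁻ > CH₃O⁻ > (CH₃)₃CO⁻

Leaving-group ability tracks the stability of the departed species; conjugate-acid pKₐ is the usual yardstick (lower pKₐ → better LG).
AcO⁻: pKₐ(CH₃COOH) ≈ 4.8
HS⁻: pKₐ(H₂S) ≈ 7
PhO⁻: pKₐ(C₆H₅OH (phenol)) ≈ 10
CH₃O⁻: pKₐ(CH₃OH) ≈ 15.5
(CH₃)₃CO⁻: pKₐ(t-BuOH) ≈ 18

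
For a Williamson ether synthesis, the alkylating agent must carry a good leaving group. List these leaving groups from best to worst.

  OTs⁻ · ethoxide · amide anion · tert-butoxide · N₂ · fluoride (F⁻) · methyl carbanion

N₂ > OTs⁻ > fluoride (F⁻) > ethoxide > tert-butoxide > amide anion > methyl carbanion

N₂: no meaningful conjugate acid; N₂ departs as an exceptionally stable neutral molecule
OTs⁻: pKₐ(p-CH₃C₆H₄SO₃H (TsOH)) ≈ -2.8 — resonance-delocalised arenesulfonate
fluoride (F⁻): pKₐ(HF) ≈ 3.2 — small and strongly basic; the poor halide leaving group
ethoxide: pKₐ(CH₃CH₂OH) ≈ 16 — strong base; alkoxides do not leave unassisted
tert-butoxide: pKₐ(t-BuOH) ≈ 18 — bulky, strongly basic alkoxide
amide anion: pKₐ(NH₃) ≈ 38
methyl carbanion: pKₐ(CH₄) ≈ 48 — unstabilised carbanion; the worst conceivable leaving group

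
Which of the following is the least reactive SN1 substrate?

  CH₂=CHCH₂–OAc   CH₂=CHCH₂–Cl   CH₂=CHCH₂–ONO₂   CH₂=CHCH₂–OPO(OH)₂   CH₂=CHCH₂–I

CH₂=CHCH₂–OAc

With the same alkyl group throughout, only the leaving group differentiates the rates.
Rank by basicity of the departing species: weakest base leaves most easily.
CH₂=CHCH₂–I loses I⁻: pKₐ(HI) ≈ -10
CH₂=CHCH₂–Cl loses Cl⁻: pKₐ(HCl) ≈ -7
CH₂=CHCH₂–ONO₂ loses NO₃⁻: pKₐ(HNO₃) ≈ -1.3
CH₂=CHCH₂–OPO(OH)₂ loses H₂PO₄⁻: pKₐ(H₃PO₄) ≈ 2.1
CH₂=CHCH₂–OAc loses AcO⁻: pKₐ(CH₃COOH) ≈ 4.8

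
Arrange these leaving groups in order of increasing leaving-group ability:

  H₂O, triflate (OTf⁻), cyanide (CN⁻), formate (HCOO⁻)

cyanide (CN⁻) < formate (HCOO⁻) < H₂O < triflate (OTf⁻)

A good leaving group is a weak base: the lower the pKₐ of its conjugate acid, the more readily it departs.
triflate (OTf⁻): pKₐ(CF₃SO₃H (triflic acid)) ≈ -14
H₂O: pKₐ(H₃O⁺) ≈ -1.7
formate (HCOO⁻): pKₐ(HCOOH) ≈ 3.8
cyanide (CN⁻): pKₐ(HCN) ≈ 9.2
The question asks for worst first, so the sequence is read in increasing leaving-group ability.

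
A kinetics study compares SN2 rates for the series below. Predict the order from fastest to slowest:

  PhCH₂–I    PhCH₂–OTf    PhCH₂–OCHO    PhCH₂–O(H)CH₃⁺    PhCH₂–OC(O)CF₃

PhCH₂–OTf > PhCH₂–I > PhCH₂–O(H)CH₃⁺ > PhCH₂–OC(O)CF₃ > PhCH₂–OCHO

With the same alkyl group throughout, only the leaving group differentiates the rates.
Leaving-group ability tracks the stability of the departed species; conjugate-acid pKₐ is the usual yardstick (lower pKₐ → better LG).
PhCH₂–OTf loses OTf⁻: pKₐ(CF₃SO₃H (triflic acid)) ≈ -14
PhCH₂–I loses I⁻: pKₐ(HI) ≈ -10
PhCH₂–O(H)CH₃⁺ loses R'OH: pKₐ(R'OH₂⁺) ≈ -2.4
PhCH₂–OC(O)CF₃ loses CF₃COO⁻: pKₐ(CF₃COOH) ≈ 0.2
PhCH₂–OCHO loses HCOO⁻: pKₐ(HCOOH) ≈ 3.8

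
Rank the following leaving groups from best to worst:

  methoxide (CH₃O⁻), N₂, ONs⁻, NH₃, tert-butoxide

N₂: no meaningful conjugate acid; N₂ departs as an exceptionally stable neutral molecule
ONs⁻: pKₐ(p-O₂NC₆H₄SO₃H) ≈ -3.5
NH₃: pKₐ(NH₄⁺) ≈ 9.2
methoxide (CH₃O⁻): pKₐ(CH₃OH) ≈ 15.5
tert-butoxide: pKₐ(t-BuOH) ≈ 18

N₂ > ONs⁻ > NH₃ > methoxide (CH₃O⁻) > tert-butoxide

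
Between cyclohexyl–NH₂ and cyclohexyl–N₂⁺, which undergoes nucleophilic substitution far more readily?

From cyclohexyl–NH₂ the departing group would be NH₂⁻ (pKₐ(NH₃) ≈ 38). Extremely strong base; never a leaving group.
From cyclohexyl–N₂⁺ the leaving group is N₂ (no meaningful conjugate acid; N₂ departs as an exceptionally stable neutral molecule).
(In practice cyclohexyl–N₂⁺ is made from cyclohexyl–NH₂ by diazotisation (NaNO₂ / HCl, 0 °C), generating a diazonium salt that expels N₂.)

cyclohexyl–N₂⁺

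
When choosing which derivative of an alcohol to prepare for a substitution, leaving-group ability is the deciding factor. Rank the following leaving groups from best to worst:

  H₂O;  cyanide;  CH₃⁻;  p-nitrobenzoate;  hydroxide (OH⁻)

Leaving-group ability tracks the stability of the departed species; conjugate-acid pKₐ is the usual yardstick (lower pKₐ → better LG).
H₂O: pKₐ(H₃O⁺) ≈ -1.7
p-nitrobenzoate: pKₐ(p-nitrobenzoic acid) ≈ 3.4
cyanide: pKₐ(HCN) ≈ 9.2
hydroxide (OH⁻): pKₐ(H₂O) ≈ 15.7
CH₃⁻: pKₐ(CH₄) ≈ 48

H₂O > p-nitrobenzoate > cyanide > hydroxide (OH⁻) > CH₃⁻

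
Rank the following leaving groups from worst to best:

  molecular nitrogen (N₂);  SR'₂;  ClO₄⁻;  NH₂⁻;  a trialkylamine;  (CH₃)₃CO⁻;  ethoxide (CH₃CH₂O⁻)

NH₂⁻ < (CH₃)₃CO⁻ < ethoxide (CH₃CH₂O⁻) < a trialkylamine < SR'₂ < ClO₄⁻ < molecular nitrogen (N₂)

Leaving-group ability tracks the stability of the departed species; conjugate-acid pKₐ is the usual yardstick (lower pKₐ → better LG).
molecular nitrogen (N₂): no meaningful conjugate acid; N₂ departs as an exceptionally stable neutral molecule
ClO₄⁻: pKₐ(HClO₄) ≈ -10
SR'₂: pKₐ(R'₂SH⁺) ≈ -7 — neutral; leaves from a sulfonium salt (R–SR'₂⁺)
a trialkylamine: pKₐ(R'₃NH⁺) ≈ 10.7 — neutral but still a fairly strong base; Hofmann-elimination LG
ethoxide (CH₃CH₂O⁻): pKₐ(CH₃CH₂OH) ≈ 16 — strong base; alkoxides do not leave unassisted
(CH₃)₃CO⁻: pKₐ(t-BuOH) ≈ 18
NH₂⁻: pKₐ(NH₃) ≈ 38 — extremely strong base; never a leaving group
The question asks for worst first, so the sequence is read in increasing leaving-group ability.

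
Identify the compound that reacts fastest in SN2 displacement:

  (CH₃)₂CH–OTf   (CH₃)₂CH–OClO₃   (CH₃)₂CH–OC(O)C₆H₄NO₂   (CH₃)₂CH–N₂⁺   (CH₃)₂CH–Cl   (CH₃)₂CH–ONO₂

(CH₃)₂CH–N₂⁺

The skeletons are identical, so relative rate is governed entirely by leaving-group ability.
Rank by basicity of the departing species: weakest base leaves most easily.
(CH₃)₂CH–N₂⁺ loses N₂: no meaningful conjugate acid; N₂ departs as an exceptionally stable neutral molecule
(CH₃)₂CH–OTf loses OTf⁻: pKₐ(CF₃SO₃H (triflic acid)) ≈ -14
(CH₃)₂CH–OClO₃ loses ClO₄⁻: pKₐ(HClO₄) ≈ -10
(CH₃)₂CH–Cl loses Cl⁻: pKₐ(HCl) ≈ -7
(CH₃)₂CH–ONO₂ loses NO₃⁻: pKₐ(HNO₃) ≈ -1.3
(CH₃)₂CH–OC(O)C₆H₄NO₂ loses p-O₂N–C₆H₄–COO⁻: pKₐ(p-nitrobenzoic acid) ≈ 3.4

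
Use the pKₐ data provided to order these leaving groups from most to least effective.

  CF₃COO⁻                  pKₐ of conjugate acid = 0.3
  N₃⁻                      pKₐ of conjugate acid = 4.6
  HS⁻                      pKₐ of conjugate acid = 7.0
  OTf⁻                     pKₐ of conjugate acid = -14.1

OTf⁻ > CF₃COO⁻ > N₃⁻ > HS⁻

Lower conjugate-acid pKₐ ⇒ weaker base ⇒ better leaving group.
Sorting by the given values: OTf⁻ (-14.1), CF₃COO⁻ (0.3), N₃⁻ (4.6), HS⁻ (7.0).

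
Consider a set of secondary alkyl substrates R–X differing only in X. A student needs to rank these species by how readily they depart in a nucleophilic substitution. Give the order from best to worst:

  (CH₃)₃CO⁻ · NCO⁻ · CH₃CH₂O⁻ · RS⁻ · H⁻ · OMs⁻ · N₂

N₂ > OMs⁻ > NCO⁻ > RS⁻ > CH₃CH₂O⁻ > (CH₃)₃CO⁻ > H⁻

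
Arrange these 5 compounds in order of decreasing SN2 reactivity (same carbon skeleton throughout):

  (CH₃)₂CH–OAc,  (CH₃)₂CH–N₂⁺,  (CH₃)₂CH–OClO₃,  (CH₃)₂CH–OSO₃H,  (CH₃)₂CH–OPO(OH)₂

Identical carbon frameworks mean the comparison reduces to leaving-group quality.
A good leaving group is a weak base: the lower the pKₐ of its conjugate acid, the more readily it departs.
(CH₃)₂CH–N₂⁺ loses N₂: no meaningful conjugate acid; N₂ departs as an exceptionally stable neutral molecule
(CH₃)₂CH–OClO₃ loses ClO₄⁻: pKₐ(HClO₄) ≈ -10
(CH₃)₂CH–OSO₃H loses HSO₄⁻: pKₐ(H₂SO₄) ≈ -3
(CH₃)₂CH–OPO(OH)₂ loses H₂PO₄⁻: pKₐ(H₃PO₄) ≈ 2.1
(CH₃)₂CH–OAc loses AcO⁻: pKₐ(CH₃COOH) ≈ 4.8

(CH₃)₂CH–N₂⁺ > (CH₃)₂CH–OClO₃ > (CH₃)₂CH–OSO₃H > (CH₃)₂CH–OPO(OH)₂ > (CH₃)₂CH–OAc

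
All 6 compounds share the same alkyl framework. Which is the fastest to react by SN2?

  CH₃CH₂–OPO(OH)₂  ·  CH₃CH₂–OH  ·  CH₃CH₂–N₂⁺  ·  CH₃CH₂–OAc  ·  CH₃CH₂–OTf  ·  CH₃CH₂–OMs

CH₃CH₂–N₂⁺

Identical carbon frameworks mean the comparison reduces to leaving-group quality.
Leaving-group ability tracks the stability of the departed species; conjugate-acid pKₐ is the usual yardstick (lower pKₐ → better LG).
CH₃CH₂–N₂⁺ loses N₂: no meaningful conjugate acid; N₂ departs as an exceptionally stable neutral molecule
CH₃CH₂–OTf loses OTf⁻: pKₐ(CF₃SO₃H (triflic acid)) ≈ -14
CH₃CH₂–OMs loses OMs⁻: pKₐ(CH₃SO₃H (MsOH)) ≈ -1.9
CH₃CH₂–OPO(OH)₂ loses H₂PO₄⁻: pKₐ(H₃PO₄) ≈ 2.1
CH₃CH₂–OAc loses AcO⁻: pKₐ(CH₃COOH) ≈ 4.8
CH₃CH₂–OH loses OH⁻: pKₐ(H₂O) ≈ 15.7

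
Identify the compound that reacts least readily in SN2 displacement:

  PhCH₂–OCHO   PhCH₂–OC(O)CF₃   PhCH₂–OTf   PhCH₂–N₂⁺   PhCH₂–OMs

Same R in every case — rank the leaving groups.
The more stable X⁻ (or X) is on its own — i.e. the weaker a base it is — the better a leaving group it makes.
PhCH₂–N₂⁺ loses N₂: no meaningful conjugate acid; N₂ departs as an exceptionally stable neutral molecule
PhCH₂–OTf loses OTf⁻: pKₐ(CF₃SO₃H (triflic acid)) ≈ -14
PhCH₂–OMs loses OMs⁻: pKₐ(CH₃SO₃H (MsOH)) ≈ -1.9
PhCH₂–OC(O)CF₃ loses CF₃COO⁻: pKₐ(CF₃COOH) ≈ 0.2
PhCH₂–OCHO loses HCOO⁻: pKₐ(HCOOH) ≈ 3.8

PhCH₂–OCHO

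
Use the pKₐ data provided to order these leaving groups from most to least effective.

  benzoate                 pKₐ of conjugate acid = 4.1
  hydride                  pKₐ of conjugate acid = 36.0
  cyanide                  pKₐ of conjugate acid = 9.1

benzoate > cyanide > hydride

Lower conjugate-acid pKₐ ⇒ weaker base ⇒ better leaving group.
Sorting by the given values: benzoate (4.1), cyanide (9.1), hydride (36.0).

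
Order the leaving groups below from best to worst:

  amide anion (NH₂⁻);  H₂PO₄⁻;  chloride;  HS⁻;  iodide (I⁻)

iodide (I⁻) > chloride > H₂PO₄⁻ > HS⁻ > amide anion (NH₂⁻)

Rank by basicity of the departing species: weakest base leaves most easily.
iodide (I⁻): pKₐ(HI) ≈ -10 — large, highly polarisable; very weak base
chloride: pKₐ(HCl) ≈ -7
H₂PO₄⁻: pKₐ(H₃PO₄) ≈ 2.1 — moderate base; biological leaving group after further activation
HS⁻: pKₐ(H₂S) ≈ 7 — larger and more polarisable than the oxygen analogue
amide anion (NH₂⁻): pKₐ(NH₃) ≈ 38 — extremely strong base; never a leaving group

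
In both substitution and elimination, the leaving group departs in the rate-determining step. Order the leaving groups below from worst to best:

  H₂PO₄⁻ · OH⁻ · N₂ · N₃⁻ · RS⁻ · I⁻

OH⁻ < RS⁻ < N₃⁻ < H₂PO₄⁻ < I⁻ < N₂

Leaving-group ability tracks the stability of the departed species; conjugate-acid pKₐ is the usual yardstick (lower pKₐ → better LG).
N₂: no meaningful conjugate acid; N₂ departs as an exceptionally stable neutral molecule
I⁻: pKₐ(HI) ≈ -10
H₂PO₄⁻: pKₐ(H₃PO₄) ≈ 2.1
N₃⁻: pKₐ(HN₃) ≈ 4.7 — linear, resonance-stabilised
RS⁻: pKₐ(RSH (a thiol)) ≈ 10.5 — moderately basic; rarely leaves without activation
OH⁻: pKₐ(H₂O) ≈ 15.7 — strong base; essentially never leaves without prior activation
Listed from poorest to best leaving group as asked.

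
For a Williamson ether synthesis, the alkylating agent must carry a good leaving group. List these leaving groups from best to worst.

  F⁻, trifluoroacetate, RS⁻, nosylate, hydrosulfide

The more stable X⁻ (or X) is on its own — i.e. the weaker a base it is — the better a leaving group it makes.
nosylate: pKₐ(p-O₂NC₆H₄SO₃H) ≈ -3.5 — p-nitro group further stabilises the sulfonate
trifluoroacetate: pKₐ(CF₃COOH) ≈ 0.2 — strongly electron-withdrawing CF₃ stabilises the carboxylate
F⁻: pKₐ(HF) ≈ 3.2 — small and strongly basic; the poor halide leaving group
hydrosulfide: pKₐ(H₂S) ≈ 7
RS⁻: pKₐ(RSH (a thiol)) ≈ 10.5 — moderately basic; rarely leaves without activation

nosylate > trifluoroacetate > F⁻ > hydrosulfide > RS⁻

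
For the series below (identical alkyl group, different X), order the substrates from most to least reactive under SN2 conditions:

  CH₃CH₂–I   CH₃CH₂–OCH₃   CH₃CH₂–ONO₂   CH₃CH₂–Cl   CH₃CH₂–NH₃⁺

Same R in every case — rank the leaving groups.
Leaving-group ability tracks the stability of the departed species; conjugate-acid pKₐ is the usual yardstick (lower pKₐ → better LG).
CH₃CH₂–I loses I⁻: pKₐ(HI) ≈ -10
CH₃CH₂–Cl loses Cl⁻: pKₐ(HCl) ≈ -7
CH₃CH₂–ONO₂ loses NO₃⁻: pKₐ(HNO₃) ≈ -1.3
CH₃CH₂–NH₃⁺ loses NH₃: pKₐ(NH₄⁺) ≈ 9.2
CH₃CH₂–OCH₃ loses CH₃O⁻: pKₐ(CH₃OH) ≈ 15.5

CH₃CH₂–I > CH₃CH₂–Cl > CH₃CH₂–ONO₂ > CH₃CH₂–NH₃⁺ > CH₃CH₂–OCH₃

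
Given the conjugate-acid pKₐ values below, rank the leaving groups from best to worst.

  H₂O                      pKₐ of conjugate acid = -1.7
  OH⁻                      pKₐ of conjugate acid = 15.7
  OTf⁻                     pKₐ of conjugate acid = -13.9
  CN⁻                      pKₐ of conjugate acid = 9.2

OTf⁻ > H₂O > CN⁻ > OH⁻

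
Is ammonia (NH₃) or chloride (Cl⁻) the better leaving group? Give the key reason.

chloride (Cl⁻)

chloride (Cl⁻) is the better leaving group.
pKₐ(HCl) ≈ -7 versus pKₐ(NH₄⁺) ≈ 9.2: chloride (Cl⁻) is the much weaker base.
Moderately weak base.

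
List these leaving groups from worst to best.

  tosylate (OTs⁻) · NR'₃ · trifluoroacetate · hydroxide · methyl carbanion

Rank by basicity of the departing species: weakest base leaves most easily.
tosylate (OTs⁻): pKₐ(p-CH₃C₆H₄SO₃H (TsOH)) ≈ -2.8
trifluoroacetate: pKₐ(CF₃COOH) ≈ 0.2 — strongly electron-withdrawing CF₃ stabilises the carboxylate
NR'₃: pKₐ(R'₃NH⁺) ≈ 10.7
hydroxide: pKₐ(H₂O) ≈ 15.7 — strong base; essentially never leaves without prior activation
methyl carbanion: pKₐ(CH₄) ≈ 48 — unstabilised carbanion; the worst conceivable leaving group
Listed from poorest to best leaving group as asked.

methyl carbanion < hydroxide < NR'₃ < trifluoroacetate < tosylate (OTs⁻)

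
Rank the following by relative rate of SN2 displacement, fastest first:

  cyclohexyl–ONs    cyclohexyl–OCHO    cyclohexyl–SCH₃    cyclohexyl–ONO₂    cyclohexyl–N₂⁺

cyclohexyl–N₂⁺ > cyclohexyl–ONs > cyclohexyl–ONO₂ > cyclohexyl–OCHO > cyclohexyl–SCH₃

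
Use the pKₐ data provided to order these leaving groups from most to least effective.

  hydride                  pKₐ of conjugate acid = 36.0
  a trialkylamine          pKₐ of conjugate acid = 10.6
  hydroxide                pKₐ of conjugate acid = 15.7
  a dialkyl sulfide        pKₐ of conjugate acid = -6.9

Lower conjugate-acid pKₐ ⇒ weaker base ⇒ better leaving group.
Sorting by the given values: a dialkyl sulfide (-6.9), a trialkylamine (10.6), hydroxide (15.7), hydride (36.0).

a dialkyl sulfide > a trialkylamine > hydroxide > hydride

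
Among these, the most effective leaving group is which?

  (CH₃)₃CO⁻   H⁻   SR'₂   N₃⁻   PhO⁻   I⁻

A good leaving group is a weak base: the lower the pKₐ of its conjugate acid, the more readily it departs.
I⁻: pKₐ(HI) ≈ -10
SR'₂: pKₐ(R'₂SH⁺) ≈ -7
N₃⁻: pKₐ(HN₃) ≈ 4.7
PhO⁻: pKₐ(C₆H₅OH (phenol)) ≈ 10
(CH₃)₃CO⁻: pKₐ(t-BuOH) ≈ 18
H⁻: pKₐ(H₂) ≈ 36

I⁻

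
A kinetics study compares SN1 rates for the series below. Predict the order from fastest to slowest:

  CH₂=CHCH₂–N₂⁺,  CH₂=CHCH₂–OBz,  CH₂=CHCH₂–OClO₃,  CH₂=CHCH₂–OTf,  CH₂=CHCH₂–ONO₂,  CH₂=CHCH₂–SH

CH₂=CHCH₂–N₂⁺ > CH₂=CHCH₂–OTf > CH₂=CHCH₂–OClO₃ > CH₂=CHCH₂–ONO₂ > CH₂=CHCH₂–OBz > CH₂=CHCH₂–SH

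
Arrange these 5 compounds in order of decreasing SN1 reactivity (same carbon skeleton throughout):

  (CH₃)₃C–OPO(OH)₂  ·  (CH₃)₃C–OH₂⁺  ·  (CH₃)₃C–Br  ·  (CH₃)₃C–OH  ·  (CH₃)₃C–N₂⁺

(CH₃)₃C–N₂⁺ > (CH₃)₃C–Br > (CH₃)₃C–OH₂⁺ > (CH₃)₃C–OPO(OH)₂ > (CH₃)₃C–OH

With the same alkyl group throughout, only the leaving group differentiates the rates.
The more stable X⁻ (or X) is on its own — i.e. the weaker a base it is — the better a leaving group it makes.
(CH₃)₃C–N₂⁺ loses N₂: no meaningful conjugate acid; N₂ departs as an exceptionally stable neutral molecule
(CH₃)₃C–Br loses Br⁻: pKₐ(HBr) ≈ -9
(CH₃)₃C–OH₂⁺ loses H₂O: pKₐ(H₃O⁺) ≈ -1.7
(CH₃)₃C–OPO(OH)₂ loses H₂PO₄⁻: pKₐ(H₃PO₄) ≈ 2.1
(CH₃)₃C–OH loses OH⁻: pKₐ(H₂O) ≈ 15.7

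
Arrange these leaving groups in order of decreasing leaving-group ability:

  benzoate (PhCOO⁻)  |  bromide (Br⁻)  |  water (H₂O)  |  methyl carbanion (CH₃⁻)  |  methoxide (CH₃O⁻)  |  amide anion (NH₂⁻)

bromide (Br⁻) > water (H₂O) > benzoate (PhCOO⁻) > methoxide (CH₃O⁻) > amide anion (NH₂⁻) > methyl carbanion (CH₃⁻)

A good leaving group is a weak base: the lower the pKₐ of its conjugate acid, the more readily it departs.
bromide (Br⁻): pKₐ(HBr) ≈ -9 — weak base; good leaving group
water (H₂O): pKₐ(H₃O⁺) ≈ -1.7
benzoate (PhCOO⁻): pKₐ(C₆H₅COOH) ≈ 4.2 — aryl carboxylate
methoxide (CH₃O⁻): pKₐ(CH₃OH) ≈ 15.5 — strong base; alkoxides do not leave unassisted
amide anion (NH₂⁻): pKₐ(NH₃) ≈ 38
methyl carbanion (CH₃⁻): pKₐ(CH₄) ≈ 48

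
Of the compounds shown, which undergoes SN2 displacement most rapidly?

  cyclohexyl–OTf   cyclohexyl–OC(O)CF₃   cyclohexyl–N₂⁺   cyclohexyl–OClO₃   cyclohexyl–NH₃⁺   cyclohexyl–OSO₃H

With the same alkyl group throughout, only the leaving group differentiates the rates.
Rank by basicity of the departing species: weakest base leaves most easily.
cyclohexyl–N₂⁺ loses N₂: no meaningful conjugate acid; N₂ departs as an exceptionally stable neutral molecule
cyclohexyl–OTf loses OTf⁻: pKₐ(CF₃SO₃H (triflic acid)) ≈ -14
cyclohexyl–OClO₃ loses ClO₄⁻: pKₐ(HClO₄) ≈ -10
cyclohexyl–OSO₃H loses HSO₄⁻: pKₐ(H₂SO₄) ≈ -3
cyclohexyl–OC(O)CF₃ loses CF₃COO⁻: pKₐ(CF₃COOH) ≈ 0.2
cyclohexyl–NH₃⁺ loses NH₃: pKₐ(NH₄⁺) ≈ 9.2

cyclohexyl–N₂⁺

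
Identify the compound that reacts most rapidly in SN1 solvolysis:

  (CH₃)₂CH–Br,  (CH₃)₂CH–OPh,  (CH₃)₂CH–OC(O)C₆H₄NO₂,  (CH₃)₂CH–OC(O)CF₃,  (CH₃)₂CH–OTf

(CH₃)₂CH–OTf

Same R in every case — rank the leaving groups.
The more stable X⁻ (or X) is on its own — i.e. the weaker a base it is — the better a leaving group it makes.
(CH₃)₂CH–OTf loses OTf⁻: pKₐ(CF₃SO₃H (triflic acid)) ≈ -14
(CH₃)₂CH–Br loses Br⁻: pKₐ(HBr) ≈ -9
(CH₃)₂CH–OC(O)CF₃ loses CF₃COO⁻: pKₐ(CF₃COOH) ≈ 0.2
(CH₃)₂CH–OC(O)C₆H₄NO₂ loses p-O₂N–C₆H₄–COO⁻: pKₐ(p-nitrobenzoic acid) ≈ 3.4
(CH₃)₂CH–OPh loses PhO⁻: pKₐ(C₆H₅OH (phenol)) ≈ 10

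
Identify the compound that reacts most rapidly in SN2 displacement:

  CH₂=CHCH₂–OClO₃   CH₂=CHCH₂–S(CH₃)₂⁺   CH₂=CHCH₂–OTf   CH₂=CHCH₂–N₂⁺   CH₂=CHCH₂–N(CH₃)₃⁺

The skeletons are identical, so relative rate is governed entirely by leaving-group ability.
Leaving-group ability tracks the stability of the departed species; conjugate-acid pKₐ is the usual yardstick (lower pKₐ → better LG).
CH₂=CHCH₂–N₂⁺ loses N₂: no meaningful conjugate acid; N₂ departs as an exceptionally stable neutral molecule
CH₂=CHCH₂–OTf loses OTf⁻: pKₐ(CF₃SO₃H (triflic acid)) ≈ -14
CH₂=CHCH₂–OClO₃ loses ClO₄⁻: pKₐ(HClO₄) ≈ -10
CH₂=CHCH₂–S(CH₃)₂⁺ loses SR'₂: pKₐ(R'₂SH⁺) ≈ -7
CH₂=CHCH₂–N(CH₃)₃⁺ loses NR'₃: pKₐ(R'₃NH⁺) ≈ 10.7

CH₂=CHCH₂–N₂⁺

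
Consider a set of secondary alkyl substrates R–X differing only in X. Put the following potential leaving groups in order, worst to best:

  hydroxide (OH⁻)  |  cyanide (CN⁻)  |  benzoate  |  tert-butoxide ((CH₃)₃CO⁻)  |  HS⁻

benzoate: pKₐ(C₆H₅COOH) ≈ 4.2 — aryl carboxylate
HS⁻: pKₐ(H₂S) ≈ 7 — larger and more polarisable than the oxygen analogue
cyanide (CN⁻): pKₐ(HCN) ≈ 9.2 — sp carbon stabilises the charge somewhat, but still a poor LG
hydroxide (OH⁻): pKₐ(H₂O) ≈ 15.7
tert-butoxide ((CH₃)₃CO⁻): pKₐ(t-BuOH) ≈ 18 — bulky, strongly basic alkoxide
Reversing gives the worst-to-best order requested.

tert-butoxide ((CH₃)₃CO⁻) < hydroxide (OH⁻) < cyanide (CN⁻) < HS⁻ < benzoate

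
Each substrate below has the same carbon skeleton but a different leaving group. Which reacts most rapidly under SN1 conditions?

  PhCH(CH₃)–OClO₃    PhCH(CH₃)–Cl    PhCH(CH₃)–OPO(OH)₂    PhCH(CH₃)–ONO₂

PhCH(CH₃)–OClO₃

With the same alkyl group throughout, only the leaving group differentiates the rates.
The more stable X⁻ (or X) is on its own — i.e. the weaker a base it is — the better a leaving group it makes.
PhCH(CH₃)–OClO₃ loses ClO₄⁻: pKₐ(HClO₄) ≈ -10
PhCH(CH₃)–Cl loses Cl⁻: pKₐ(HCl) ≈ -7
PhCH(CH₃)–ONO₂ loses NO₃⁻: pKₐ(HNO₃) ≈ -1.3
PhCH(CH₃)–OPO(OH)₂ loses H₂PO₄⁻: pKₐ(H₃PO₄) ≈ 2.1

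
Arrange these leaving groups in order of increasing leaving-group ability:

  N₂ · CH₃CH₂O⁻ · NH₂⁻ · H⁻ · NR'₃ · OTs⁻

NH₂⁻ < H⁻ < CH₃CH₂O⁻ < NR'₃ < OTs⁻ < N₂

The more stable X⁻ (or X) is on its own — i.e. the weaker a base it is — the better a leaving group it makes.
N₂: no meaningful conjugate acid; N₂ departs as an exceptionally stable neutral molecule
OTs⁻: pKₐ(p-CH₃C₆H₄SO₃H (TsOH)) ≈ -2.8
NR'₃: pKₐ(R'₃NH⁺) ≈ 10.7
CH₃CH₂O⁻: pKₐ(CH₃CH₂OH) ≈ 16
H⁻: pKₐ(H₂) ≈ 36
NH₂⁻: pKₐ(NH₃) ≈ 38
Listed from poorest to best leaving group as asked.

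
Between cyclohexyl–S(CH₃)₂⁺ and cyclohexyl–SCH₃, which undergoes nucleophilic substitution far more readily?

cyclohexyl–S(CH₃)₂⁺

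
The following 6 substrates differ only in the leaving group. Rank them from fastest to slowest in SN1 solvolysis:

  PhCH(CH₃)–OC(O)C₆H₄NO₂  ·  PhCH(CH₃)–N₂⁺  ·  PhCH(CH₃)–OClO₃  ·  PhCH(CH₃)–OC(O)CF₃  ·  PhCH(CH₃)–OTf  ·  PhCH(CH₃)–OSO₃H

The skeletons are identical, so relative rate is governed entirely by leaving-group ability.
A good leaving group is a weak base: the lower the pKₐ of its conjugate acid, the more readily it departs.
PhCH(CH₃)–N₂⁺ loses N₂: no meaningful conjugate acid; N₂ departs as an exceptionally stable neutral molecule
PhCH(CH₃)–OTf loses OTf⁻: pKₐ(CF₃SO₃H (triflic acid)) ≈ -14
PhCH(CH₃)–OClO₃ loses ClO₄⁻: pKₐ(HClO₄) ≈ -10
PhCH(CH₃)–OSO₃H loses HSO₄⁻: pKₐ(H₂SO₄) ≈ -3
PhCH(CH₃)–OC(O)CF₃ loses CF₃COO⁻: pKₐ(CF₃COOH) ≈ 0.2
PhCH(CH₃)–OC(O)C₆H₄NO₂ loses p-O₂N–C₆H₄–COO⁻: pKₐ(p-nitrobenzoic acid) ≈ 3.4

PhCH(CH₃)–N₂⁺ > PhCH(CH₃)–OTf > PhCH(CH₃)–OClO₃ > PhCH(CH₃)–OSO₃H > PhCH(CH₃)–OC(O)CF₃ > PhCH(CH₃)–OC(O)C₆H₄NO₂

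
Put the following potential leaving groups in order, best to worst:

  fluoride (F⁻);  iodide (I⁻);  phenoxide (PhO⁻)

iodide (I⁻) > fluoride (F⁻) > phenoxide (PhO⁻)

iodide (I⁻): pKₐ(HI) ≈ -10 — large, highly polarisable; very weak base
fluoride (F⁻): pKₐ(HF) ≈ 3.2 — small and strongly basic; the poor halide leaving group
phenoxide (PhO⁻): pKₐ(C₆H₅OH (phenol)) ≈ 10 — resonance into the ring helps, but still a poor LG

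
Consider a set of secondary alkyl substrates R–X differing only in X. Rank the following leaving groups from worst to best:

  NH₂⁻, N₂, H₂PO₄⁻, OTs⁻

NH₂⁻ < H₂PO₄⁻ < OTs⁻ < N₂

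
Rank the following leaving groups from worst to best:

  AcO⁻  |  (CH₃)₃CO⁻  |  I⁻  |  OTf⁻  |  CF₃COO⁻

(CH₃)₃CO⁻ < AcO⁻ < CF₃COO⁻ < I⁻ < OTf⁻

Leaving-group ability tracks the stability of the departed species; conjugate-acid pKₐ is the usual yardstick (lower pKₐ → better LG).
OTf⁻: pKₐ(CF₃SO₃H (triflic acid)) ≈ -14
I⁻: pKₐ(HI) ≈ -10
CF₃COO⁻: pKₐ(CF₃COOH) ≈ 0.2
AcO⁻: pKₐ(CH₃COOH) ≈ 4.8
(CH₃)₃CO⁻: pKₐ(t-BuOH) ≈ 18
The question asks for worst first, so the sequence is read in increasing leaving-group ability.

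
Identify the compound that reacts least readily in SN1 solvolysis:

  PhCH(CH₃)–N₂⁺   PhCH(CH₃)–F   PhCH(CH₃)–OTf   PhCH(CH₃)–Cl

PhCH(CH₃)–F

The skeletons are identical, so relative rate is governed entirely by leaving-group ability.
The more stable X⁻ (or X) is on its own — i.e. the weaker a base it is — the better a leaving group it makes.
PhCH(CH₃)–N₂⁺ loses N₂: no meaningful conjugate acid; N₂ departs as an exceptionally stable neutral molecule
PhCH(CH₃)–OTf loses OTf⁻: pKₐ(CF₃SO₃H (triflic acid)) ≈ -14
PhCH(CH₃)–Cl loses Cl⁻: pKₐ(HCl) ≈ -7
PhCH(CH₃)–F loses F⁻: pKₐ(HF) ≈ 3.2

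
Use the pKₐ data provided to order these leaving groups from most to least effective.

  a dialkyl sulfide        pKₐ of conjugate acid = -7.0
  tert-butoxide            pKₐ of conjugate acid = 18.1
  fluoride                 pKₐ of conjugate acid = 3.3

Lower conjugate-acid pKₐ ⇒ weaker base ⇒ better leaving group.
Sorting by the given values: a dialkyl sulfide (-7.0), fluoride (3.3), tert-butoxide (18.1).

a dialkyl sulfide > fluoride > tert-butoxide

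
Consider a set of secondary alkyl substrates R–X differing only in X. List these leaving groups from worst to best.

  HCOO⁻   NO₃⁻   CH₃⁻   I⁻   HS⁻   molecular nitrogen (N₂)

CH₃⁻ < HS⁻ < HCOO⁻ < NO₃⁻ < I⁻ < molecular nitrogen (N₂)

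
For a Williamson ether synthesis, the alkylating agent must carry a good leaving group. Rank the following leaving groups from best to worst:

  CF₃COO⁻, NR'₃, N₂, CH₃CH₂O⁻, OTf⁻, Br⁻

N₂ > OTf⁻ > Br⁻ > CF₃COO⁻ > NR'₃ > CH₃CH₂O⁻

A good leaving group is a weak base: the lower the pKₐ of its conjugate acid, the more readily it departs.
N₂: no meaningful conjugate acid; N₂ departs as an exceptionally stable neutral molecule
OTf⁻: pKₐ(CF₃SO₃H (triflic acid)) ≈ -14
Br⁻: pKₐ(HBr) ≈ -9
CF₃COO⁻: pKₐ(CF₃COOH) ≈ 0.2 — strongly electron-withdrawing CF₃ stabilises the carboxylate
NR'₃: pKₐ(R'₃NH⁺) ≈ 10.7 — neutral but still a fairly strong base; Hofmann-elimination LG
CH₃CH₂O⁻: pKₐ(CH₃CH₂OH) ≈ 16 — strong base; alkoxides do not leave unassisted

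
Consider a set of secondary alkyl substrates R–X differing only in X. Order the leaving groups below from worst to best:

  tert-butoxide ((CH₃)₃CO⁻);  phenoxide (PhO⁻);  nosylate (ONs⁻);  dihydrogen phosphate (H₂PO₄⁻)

tert-butoxide ((CH₃)₃CO⁻) < phenoxide (PhO⁻) < dihydrogen phosphate (H₂PO₄⁻) < nosylate (ONs⁻)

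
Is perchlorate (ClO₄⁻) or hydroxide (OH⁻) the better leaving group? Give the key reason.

perchlorate (ClO₄⁻) is the better leaving group.
pKₐ(HClO₄) ≈ -10 versus pKₐ(H₂O) ≈ 15.7: perchlorate (ClO₄⁻) is the much weaker base.
Extremely weak base; rarely used for safety reasons.

perchlorate (ClO₄⁻)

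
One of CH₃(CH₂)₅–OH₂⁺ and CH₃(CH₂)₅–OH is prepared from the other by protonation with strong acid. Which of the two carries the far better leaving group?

From CH₃(CH₂)₅–OH the departing group would be OH⁻ (pKₐ(H₂O) ≈ 15.7). Strong base; essentially never leaves without prior activation.
From CH₃(CH₂)₅–OH₂⁺ the leaving group is H₂O (pKₐ(H₃O⁺) ≈ -1.7). Neutral; leaves from a protonated alcohol (R–OH₂⁺).
Protonation with strong acid works by converting the leaving group from hydroxide to neutral water, making CH₃(CH₂)₅–OH₂⁺ enormously more reactive.

CH₃(CH₂)₅–OH₂⁺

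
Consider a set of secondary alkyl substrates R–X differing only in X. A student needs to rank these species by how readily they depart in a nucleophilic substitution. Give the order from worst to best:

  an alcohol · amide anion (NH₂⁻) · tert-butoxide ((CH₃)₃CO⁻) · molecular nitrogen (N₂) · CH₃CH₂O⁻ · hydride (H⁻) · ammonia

molecular nitrogen (N₂): no meaningful conjugate acid; N₂ departs as an exceptionally stable neutral molecule
an alcohol: pKₐ(R'OH₂⁺) ≈ -2.4
ammonia: pKₐ(NH₄⁺) ≈ 9.2 — neutral but moderately basic; leaves from R–NH₃⁺
CH₃CH₂O⁻: pKₐ(CH₃CH₂OH) ≈ 16
tert-butoxide ((CH₃)₃CO⁻): pKₐ(t-BuOH) ≈ 18 — bulky, strongly basic alkoxide
hydride (H⁻): pKₐ(H₂) ≈ 36 — extremely strong base; leaves only in special hydride-transfer contexts
amide anion (NH₂⁻): pKₐ(NH₃) ≈ 38 — extremely strong base; never a leaving group
Reversing gives the worst-to-best order requested.

amide anion (NH₂⁻) < hydride (H⁻) < tert-butoxide ((CH₃)₃CO⁻) < CH₃CH₂O⁻ < ammonia < an alcohol < molecular nitrogen (N₂)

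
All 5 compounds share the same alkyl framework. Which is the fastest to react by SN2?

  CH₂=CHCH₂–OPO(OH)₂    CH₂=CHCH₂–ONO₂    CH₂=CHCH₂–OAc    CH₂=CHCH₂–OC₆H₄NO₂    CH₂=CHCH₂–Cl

CH₂=CHCH₂–Cl

With the same alkyl group throughout, only the leaving group differentiates the rates.
Leaving-group ability tracks the stability of the departed species; conjugate-acid pKₐ is the usual yardstick (lower pKₐ → better LG).
CH₂=CHCH₂–Cl loses Cl⁻: pKₐ(HCl) ≈ -7
CH₂=CHCH₂–ONO₂ loses NO₃⁻: pKₐ(HNO₃) ≈ -1.3
CH₂=CHCH₂–OPO(OH)₂ loses H₂PO₄⁻: pKₐ(H₃PO₄) ≈ 2.1
CH₂=CHCH₂–OAc loses AcO⁻: pKₐ(CH₃COOH) ≈ 4.8
CH₂=CHCH₂–OC₆H₄NO₂ loses p-O₂N–C₆H₄–O⁻: pKₐ(p-nitrophenol) ≈ 7.2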